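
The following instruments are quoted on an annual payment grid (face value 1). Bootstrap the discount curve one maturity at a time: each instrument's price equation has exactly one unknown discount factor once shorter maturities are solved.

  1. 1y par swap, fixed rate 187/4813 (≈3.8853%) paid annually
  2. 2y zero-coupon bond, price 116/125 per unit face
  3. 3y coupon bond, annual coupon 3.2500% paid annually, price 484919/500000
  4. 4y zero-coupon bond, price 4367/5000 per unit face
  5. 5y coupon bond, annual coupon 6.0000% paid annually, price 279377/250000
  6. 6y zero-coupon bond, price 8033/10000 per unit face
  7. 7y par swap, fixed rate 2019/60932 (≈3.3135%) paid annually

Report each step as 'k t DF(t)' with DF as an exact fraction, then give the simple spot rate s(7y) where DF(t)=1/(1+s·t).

1 1 4813/5000
2 2 116/125
3 3 4399/5000
4 4 4367/5000
5 5 106/125
6 6 8033/10000
7 7 7981/10000
s(7y) = (1/(7981/10000) − 1)/(7) = 2019/55867 ≈ 3.6139%

step 1 [1y] swap r/1=187/4813: DF=(1 − 187/4813·(0))/(1+187/4813) = 4813/5000 ≈ 0.962600
step 2 [2y] zero: DF = P = 116/125 ≈ 0.928000
step 3 [3y] bond c/1=13/400: DF=(484919/500000 − 13/400·(0.962600+0.928000))/(1+13/400) = 4399/5000 ≈ 0.879800
step 4 [4y] zero: DF = P = 4367/5000 ≈ 0.873400
step 5 [5y] bond c/1=3/50: DF=(279377/250000 − 3/50·(0.962600+0.928000+0.879800+0.873400))/(1+3/50) = 106/125 ≈ 0.848000
step 6 [6y] zero: DF = P = 8033/10000 ≈ 0.803300
step 7 [7y] swap r/1=2019/60932: DF=(1 − 2019/60932·(0.962600+0.928000+0.879800+0.873400+0.848000+0.803300))/(1+2019/60932) = 7981/10000 ≈ 0.798100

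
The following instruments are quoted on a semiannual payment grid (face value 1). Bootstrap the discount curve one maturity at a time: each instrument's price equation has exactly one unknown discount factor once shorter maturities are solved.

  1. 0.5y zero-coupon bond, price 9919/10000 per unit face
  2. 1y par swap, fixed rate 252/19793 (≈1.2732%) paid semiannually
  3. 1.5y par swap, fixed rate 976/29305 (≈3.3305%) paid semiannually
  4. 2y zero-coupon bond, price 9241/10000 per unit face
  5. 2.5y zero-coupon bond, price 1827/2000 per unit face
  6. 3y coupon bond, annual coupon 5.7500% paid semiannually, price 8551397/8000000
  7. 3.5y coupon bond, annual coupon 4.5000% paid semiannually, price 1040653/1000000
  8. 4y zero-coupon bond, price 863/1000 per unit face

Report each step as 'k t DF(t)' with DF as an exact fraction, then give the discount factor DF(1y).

step 1 [0.5y] zero: DF = P = 9919/10000 ≈ 0.991900
step 2 [1y] swap r/2=126/19793: DF=(1 − 126/19793·(0.991900))/(1+126/19793) = 4937/5000 ≈ 0.987400
step 3 [1.5y] swap r/2=488/29305: DF=(1 − 488/29305·(0.991900+0.987400))/(1+488/29305) = 1189/1250 ≈ 0.951200
step 4 [2y] zero: DF = P = 9241/10000 ≈ 0.924100
step 5 [2.5y] zero: DF = P = 1827/2000 ≈ 0.913500
step 6 [3y] bond c/2=23/800: DF=(8551397/8000000 − 23/800·(0.991900+0.987400+0.951200+0.924100+0.913500))/(1+23/800) = 4529/5000 ≈ 0.905800
step 7 [3.5y] bond c/2=9/400: DF=(1040653/1000000 − 9/400·(0.991900+0.987400+0.951200+0.924100+0.913500+0.905800))/(1+9/400) = 8929/10000 ≈ 0.892900
step 8 [4y] zero: DF = P = 863/1000 ≈ 0.863000

1 1/2 9919/10000
2 1 4937/5000
3 3/2 1189/1250
4 2 9241/10000
5 5/2 1827/2000
6 3 4529/5000
7 7/2 8929/10000
8 4 863/1000
DF(1y) = 4937/5000 ≈ 0.987400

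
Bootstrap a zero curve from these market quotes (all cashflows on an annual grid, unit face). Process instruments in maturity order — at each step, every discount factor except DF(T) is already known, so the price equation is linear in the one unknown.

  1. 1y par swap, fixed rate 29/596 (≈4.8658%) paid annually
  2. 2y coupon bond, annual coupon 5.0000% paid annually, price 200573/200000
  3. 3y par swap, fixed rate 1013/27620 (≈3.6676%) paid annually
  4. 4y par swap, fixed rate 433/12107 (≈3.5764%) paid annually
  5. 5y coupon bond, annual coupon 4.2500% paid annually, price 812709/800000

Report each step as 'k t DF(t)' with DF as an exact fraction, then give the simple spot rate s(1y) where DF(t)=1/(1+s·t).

1 1 596/625
2 2 9097/10000
3 3 8987/10000
4 4 8701/10000
5 5 1033/1250
s(1y) = (1/(596/625) − 1)/(1) = 29/596 ≈ 4.8658%

step 1 [1y] swap r/1=29/596: DF=(1 − 29/596·(0))/(1+29/596) = 596/625 ≈ 0.953600
step 2 [2y] bond c/1=1/20: DF=(200573/200000 − 1/20·(0.953600))/(1+1/20) = 9097/10000 ≈ 0.909700
step 3 [3y] swap r/1=1013/27620: DF=(1 − 1013/27620·(0.953600+0.909700))/(1+1013/27620) = 8987/10000 ≈ 0.898700
step 4 [4y] swap r/1=433/12107: DF=(1 − 433/12107·(0.953600+0.909700+0.898700))/(1+433/12107) = 8701/10000 ≈ 0.870100
step 5 [5y] bond c/1=17/400: DF=(812709/800000 − 17/400·(0.953600+0.909700+0.898700+0.870100))/(1+17/400) = 1033/1250 ≈ 0.826400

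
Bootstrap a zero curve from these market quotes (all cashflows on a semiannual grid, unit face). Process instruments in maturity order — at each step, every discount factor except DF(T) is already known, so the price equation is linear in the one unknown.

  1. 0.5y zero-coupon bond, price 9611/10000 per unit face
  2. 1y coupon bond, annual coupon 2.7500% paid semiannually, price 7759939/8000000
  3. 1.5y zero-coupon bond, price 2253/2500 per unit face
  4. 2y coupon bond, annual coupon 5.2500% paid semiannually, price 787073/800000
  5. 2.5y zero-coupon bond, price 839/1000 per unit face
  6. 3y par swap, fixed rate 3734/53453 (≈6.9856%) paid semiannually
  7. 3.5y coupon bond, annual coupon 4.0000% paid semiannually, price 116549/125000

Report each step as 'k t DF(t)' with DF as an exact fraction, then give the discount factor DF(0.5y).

1 1/2 9611/10000
2 1 4719/5000
3 3/2 2253/2500
4 2 8869/10000
5 5/2 839/1000
6 3 8133/10000
7 7/2 8093/10000
DF(0.5y) = 9611/10000 ≈ 0.961100

step 1 [0.5y] zero: DF = P = 9611/10000 ≈ 0.961100
step 2 [1y] bond c/2=11/800: DF=(7759939/8000000 − 11/800·(0.961100))/(1+11/800) = 4719/5000 ≈ 0.943800
step 3 [1.5y] zero: DF = P = 2253/2500 ≈ 0.901200
step 4 [2y] bond c/2=21/800: DF=(787073/800000 − 21/800·(0.961100+0.943800+0.901200))/(1+21/800) = 8869/10000 ≈ 0.886900
step 5 [2.5y] zero: DF = P = 839/1000 ≈ 0.839000
step 6 [3y] swap r/2=1867/53453: DF=(1 − 1867/53453·(0.961100+0.943800+0.901200+0.886900+0.839000))/(1+1867/53453) = 8133/10000 ≈ 0.813300
step 7 [3.5y] bond c/2=1/50: DF=(116549/125000 − 1/50·(0.961100+0.943800+0.901200+0.886900+0.839000+0.813300))/(1+1/50) = 8093/10000 ≈ 0.809300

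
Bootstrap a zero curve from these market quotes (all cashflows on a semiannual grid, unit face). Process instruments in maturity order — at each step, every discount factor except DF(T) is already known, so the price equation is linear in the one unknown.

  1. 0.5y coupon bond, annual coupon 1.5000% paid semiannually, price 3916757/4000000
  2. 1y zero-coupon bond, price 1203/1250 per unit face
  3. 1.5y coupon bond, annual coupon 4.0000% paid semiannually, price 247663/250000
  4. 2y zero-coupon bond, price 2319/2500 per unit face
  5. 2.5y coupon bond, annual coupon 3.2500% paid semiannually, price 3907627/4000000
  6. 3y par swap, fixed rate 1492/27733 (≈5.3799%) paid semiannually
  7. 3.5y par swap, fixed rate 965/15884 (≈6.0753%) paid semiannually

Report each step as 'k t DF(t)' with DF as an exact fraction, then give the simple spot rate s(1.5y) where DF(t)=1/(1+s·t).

step 1 [0.5y] bond c/2=3/400: DF=(3916757/4000000 − 3/400·(0))/(1+3/400) = 9719/10000 ≈ 0.971900
step 2 [1y] zero: DF = P = 1203/1250 ≈ 0.962400
step 3 [1.5y] bond c/2=1/50: DF=(247663/250000 − 1/50·(0.971900+0.962400))/(1+1/50) = 9333/10000 ≈ 0.933300
step 4 [2y] zero: DF = P = 2319/2500 ≈ 0.927600
step 5 [2.5y] bond c/2=13/800: DF=(3907627/4000000 − 13/800·(0.971900+0.962400+0.933300+0.927600))/(1+13/800) = 4503/5000 ≈ 0.900600
step 6 [3y] swap r/2=746/27733: DF=(1 − 746/27733·(0.971900+0.962400+0.933300+0.927600+0.900600))/(1+746/27733) = 2127/2500 ≈ 0.850800
step 7 [3.5y] swap r/2=965/31768: DF=(1 − 965/31768·(0.971900+0.962400+0.933300+0.927600+0.900600+0.850800))/(1+965/31768) = 807/1000 ≈ 0.807000

1 1/2 9719/10000
2 1 1203/1250
3 3/2 9333/10000
4 2 2319/2500
5 5/2 4503/5000
6 3 2127/2500
7 7/2 807/1000
s(1.5y) = (1/(9333/10000) − 1)/(3/2) = 1334/27999 ≈ 4.7645%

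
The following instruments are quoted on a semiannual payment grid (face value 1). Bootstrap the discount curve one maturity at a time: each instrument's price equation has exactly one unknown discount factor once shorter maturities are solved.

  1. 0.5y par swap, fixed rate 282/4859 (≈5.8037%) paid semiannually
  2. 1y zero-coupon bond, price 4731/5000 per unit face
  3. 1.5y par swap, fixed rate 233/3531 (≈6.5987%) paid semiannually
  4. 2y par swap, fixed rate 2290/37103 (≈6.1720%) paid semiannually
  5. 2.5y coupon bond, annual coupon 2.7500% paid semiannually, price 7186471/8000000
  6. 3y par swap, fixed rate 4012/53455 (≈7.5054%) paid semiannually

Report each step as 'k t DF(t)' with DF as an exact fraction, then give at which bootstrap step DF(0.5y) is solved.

step 1 [0.5y] swap r/2=141/4859: DF=(1 − 141/4859·(0))/(1+141/4859) = 4859/5000 ≈ 0.971800
step 2 [1y] zero: DF = P = 4731/5000 ≈ 0.946200
step 3 [1.5y] swap r/2=233/7062: DF=(1 − 233/7062·(0.971800+0.946200))/(1+233/7062) = 2267/2500 ≈ 0.906800
step 4 [2y] swap r/2=1145/37103: DF=(1 − 1145/37103·(0.971800+0.946200+0.906800))/(1+1145/37103) = 1771/2000 ≈ 0.885500
step 5 [2.5y] bond c/2=11/800: DF=(7186471/8000000 − 11/800·(0.971800+0.946200+0.906800+0.885500))/(1+11/800) = 4179/5000 ≈ 0.835800
step 6 [3y] swap r/2=2006/53455: DF=(1 − 2006/53455·(0.971800+0.946200+0.906800+0.885500+0.835800))/(1+2006/53455) = 3997/5000 ≈ 0.799400

1 1/2 4859/5000
2 1 4731/5000
3 3/2 2267/2500
4 2 1771/2000
5 5/2 4179/5000
6 3 3997/5000
DF(0.5y) is solved at step 1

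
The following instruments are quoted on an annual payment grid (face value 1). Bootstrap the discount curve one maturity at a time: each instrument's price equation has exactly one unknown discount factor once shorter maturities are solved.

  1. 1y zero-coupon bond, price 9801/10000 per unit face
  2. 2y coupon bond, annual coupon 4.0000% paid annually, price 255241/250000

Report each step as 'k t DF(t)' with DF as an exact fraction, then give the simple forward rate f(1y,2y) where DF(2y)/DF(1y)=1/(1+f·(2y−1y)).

step 1 [1y] zero: DF = P = 9801/10000 ≈ 0.980100
step 2 [2y] bond c/1=1/25: DF=(255241/250000 − 1/25·(0.980100))/(1+1/25) = 118/125 ≈ 0.944000

1 1 9801/10000
2 2 118/125
f(1y,2y) = ((9801/10000)/(118/125) − 1)/(1) = 361/9440 ≈ 3.8242%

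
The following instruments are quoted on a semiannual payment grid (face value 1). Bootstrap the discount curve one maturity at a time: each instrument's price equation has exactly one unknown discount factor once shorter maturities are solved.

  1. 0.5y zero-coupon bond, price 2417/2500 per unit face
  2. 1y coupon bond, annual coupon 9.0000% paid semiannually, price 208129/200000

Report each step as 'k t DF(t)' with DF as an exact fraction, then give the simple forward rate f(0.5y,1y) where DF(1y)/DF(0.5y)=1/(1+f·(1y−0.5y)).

step 1 [0.5y] zero: DF = P = 2417/2500 ≈ 0.966800
step 2 [1y] bond c/2=9/200: DF=(208129/200000 − 9/200·(0.966800))/(1+9/200) = 4771/5000 ≈ 0.954200

1 1/2 2417/2500
2 1 4771/5000
f(0.5y,1y) = ((2417/2500)/(4771/5000) − 1)/(1/2) = 126/4771 ≈ 2.6410%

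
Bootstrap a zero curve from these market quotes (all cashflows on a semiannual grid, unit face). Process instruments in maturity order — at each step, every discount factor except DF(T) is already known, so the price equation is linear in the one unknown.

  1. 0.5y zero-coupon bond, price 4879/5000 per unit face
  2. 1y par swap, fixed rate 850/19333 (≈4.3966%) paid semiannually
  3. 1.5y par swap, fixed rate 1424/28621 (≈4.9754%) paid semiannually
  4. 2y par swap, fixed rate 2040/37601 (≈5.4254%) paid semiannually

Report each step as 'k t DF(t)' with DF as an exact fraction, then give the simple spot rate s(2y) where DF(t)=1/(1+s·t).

step 1 [0.5y] zero: DF = P = 4879/5000 ≈ 0.975800
step 2 [1y] swap r/2=425/19333: DF=(1 − 425/19333·(0.975800))/(1+425/19333) = 383/400 ≈ 0.957500
step 3 [1.5y] swap r/2=712/28621: DF=(1 − 712/28621·(0.975800+0.957500))/(1+712/28621) = 1161/1250 ≈ 0.928800
step 4 [2y] swap r/2=1020/37601: DF=(1 − 1020/37601·(0.975800+0.957500+0.928800))/(1+1020/37601) = 449/500 ≈ 0.898000

1 1/2 4879/5000
2 1 383/400
3 3/2 1161/1250
4 2 449/500
s(2y) = (1/(449/500) − 1)/(2) = 51/898 ≈ 5.6793%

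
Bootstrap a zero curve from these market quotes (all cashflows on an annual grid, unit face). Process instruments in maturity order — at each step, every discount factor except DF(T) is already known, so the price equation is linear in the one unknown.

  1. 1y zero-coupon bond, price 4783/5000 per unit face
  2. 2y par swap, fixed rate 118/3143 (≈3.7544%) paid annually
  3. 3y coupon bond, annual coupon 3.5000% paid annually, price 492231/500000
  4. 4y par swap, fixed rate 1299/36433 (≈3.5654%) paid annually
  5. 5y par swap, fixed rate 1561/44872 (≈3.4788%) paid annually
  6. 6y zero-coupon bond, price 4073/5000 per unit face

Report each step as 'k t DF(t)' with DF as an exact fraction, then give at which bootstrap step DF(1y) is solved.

step 1 [1y] zero: DF = P = 4783/5000 ≈ 0.956600
step 2 [2y] swap r/1=118/3143: DF=(1 − 118/3143·(0.956600))/(1+118/3143) = 2323/2500 ≈ 0.929200
step 3 [3y] bond c/1=7/200: DF=(492231/500000 − 7/200·(0.956600+0.929200))/(1+7/200) = 4437/5000 ≈ 0.887400
step 4 [4y] swap r/1=1299/36433: DF=(1 − 1299/36433·(0.956600+0.929200+0.887400))/(1+1299/36433) = 8701/10000 ≈ 0.870100
step 5 [5y] swap r/1=1561/44872: DF=(1 − 1561/44872·(0.956600+0.929200+0.887400+0.870100))/(1+1561/44872) = 8439/10000 ≈ 0.843900
step 6 [6y] zero: DF = P = 4073/5000 ≈ 0.814600

1 1 4783/5000
2 2 2323/2500
3 3 4437/5000
4 4 8701/10000
5 5 8439/10000
6 6 4073/5000
DF(1y) is solved at step 1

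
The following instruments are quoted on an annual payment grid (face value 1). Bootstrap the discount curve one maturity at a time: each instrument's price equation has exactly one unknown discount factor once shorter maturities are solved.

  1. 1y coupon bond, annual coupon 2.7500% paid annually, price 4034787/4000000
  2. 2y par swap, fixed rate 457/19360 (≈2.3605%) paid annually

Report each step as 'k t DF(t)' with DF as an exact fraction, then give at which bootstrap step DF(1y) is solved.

step 1 [1y] bond c/1=11/400: DF=(4034787/4000000 − 11/400·(0))/(1+11/400) = 9817/10000 ≈ 0.981700
step 2 [2y] swap r/1=457/19360: DF=(1 − 457/19360·(0.981700))/(1+457/19360) = 9543/10000 ≈ 0.954300

1 1 9817/10000
2 2 9543/10000
DF(1y) is solved at step 1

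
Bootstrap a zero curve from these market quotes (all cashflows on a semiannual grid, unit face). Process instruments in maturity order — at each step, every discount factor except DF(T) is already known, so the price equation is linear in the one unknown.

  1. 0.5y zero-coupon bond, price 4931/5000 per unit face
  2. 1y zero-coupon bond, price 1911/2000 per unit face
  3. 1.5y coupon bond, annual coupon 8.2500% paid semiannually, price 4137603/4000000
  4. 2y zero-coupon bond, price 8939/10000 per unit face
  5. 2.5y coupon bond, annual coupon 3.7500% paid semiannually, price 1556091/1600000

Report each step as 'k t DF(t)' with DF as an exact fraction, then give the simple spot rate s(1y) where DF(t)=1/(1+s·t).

1 1/2 4931/5000
2 1 1911/2000
3 3/2 1833/2000
4 2 8939/10000
5 5/2 1107/1250
s(1y) = (1/(1911/2000) − 1)/(1) = 89/1911 ≈ 4.6572%

step 1 [0.5y] zero: DF = P = 4931/5000 ≈ 0.986200
step 2 [1y] zero: DF = P = 1911/2000 ≈ 0.955500
step 3 [1.5y] bond c/2=33/800: DF=(4137603/4000000 − 33/800·(0.986200+0.955500))/(1+33/800) = 1833/2000 ≈ 0.916500
step 4 [2y] zero: DF = P = 8939/10000 ≈ 0.893900
step 5 [2.5y] bond c/2=3/160: DF=(1556091/1600000 − 3/160·(0.986200+0.955500+0.916500+0.893900))/(1+3/160) = 1107/1250 ≈ 0.885600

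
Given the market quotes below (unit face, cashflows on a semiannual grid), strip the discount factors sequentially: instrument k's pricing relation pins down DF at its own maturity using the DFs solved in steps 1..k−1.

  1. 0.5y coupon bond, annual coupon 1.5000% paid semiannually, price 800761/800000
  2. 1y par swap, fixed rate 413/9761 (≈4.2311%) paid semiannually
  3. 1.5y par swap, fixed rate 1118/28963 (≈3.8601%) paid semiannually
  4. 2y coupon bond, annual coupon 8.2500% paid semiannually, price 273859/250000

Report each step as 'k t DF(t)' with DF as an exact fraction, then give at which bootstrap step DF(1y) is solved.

step 1 [0.5y] bond c/2=3/400: DF=(800761/800000 − 3/400·(0))/(1+3/400) = 1987/2000 ≈ 0.993500
step 2 [1y] swap r/2=413/19522: DF=(1 − 413/19522·(0.993500))/(1+413/19522) = 9587/10000 ≈ 0.958700
step 3 [1.5y] swap r/2=559/28963: DF=(1 − 559/28963·(0.993500+0.958700))/(1+559/28963) = 9441/10000 ≈ 0.944100
step 4 [2y] bond c/2=33/800: DF=(273859/250000 − 33/800·(0.993500+0.958700+0.944100))/(1+33/800) = 9373/10000 ≈ 0.937300

1 1/2 1987/2000
2 1 9587/10000
3 3/2 9441/10000
4 2 9373/10000
DF(1y) is solved at step 2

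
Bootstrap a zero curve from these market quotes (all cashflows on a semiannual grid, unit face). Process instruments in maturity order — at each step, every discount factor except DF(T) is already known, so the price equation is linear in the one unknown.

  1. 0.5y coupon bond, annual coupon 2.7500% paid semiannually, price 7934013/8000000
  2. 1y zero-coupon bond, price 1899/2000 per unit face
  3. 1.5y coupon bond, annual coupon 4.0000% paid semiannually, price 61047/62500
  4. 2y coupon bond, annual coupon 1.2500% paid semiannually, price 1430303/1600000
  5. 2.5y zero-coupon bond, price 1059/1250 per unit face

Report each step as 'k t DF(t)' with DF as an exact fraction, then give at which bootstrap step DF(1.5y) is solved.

1 1/2 9783/10000
2 1 1899/2000
3 3/2 4599/5000
4 2 8707/10000
5 5/2 1059/1250
DF(1.5y) is solved at step 3

step 1 [0.5y] bond c/2=11/800: DF=(7934013/8000000 − 11/800·(0))/(1+11/800) = 9783/10000 ≈ 0.978300
step 2 [1y] zero: DF = P = 1899/2000 ≈ 0.949500
step 3 [1.5y] bond c/2=1/50: DF=(61047/62500 − 1/50·(0.978300+0.949500))/(1+1/50) = 4599/5000 ≈ 0.919800
step 4 [2y] bond c/2=1/160: DF=(1430303/1600000 − 1/160·(0.978300+0.949500+0.919800))/(1+1/160) = 8707/10000 ≈ 0.870700
step 5 [2.5y] zero: DF = P = 1059/1250 ≈ 0.847200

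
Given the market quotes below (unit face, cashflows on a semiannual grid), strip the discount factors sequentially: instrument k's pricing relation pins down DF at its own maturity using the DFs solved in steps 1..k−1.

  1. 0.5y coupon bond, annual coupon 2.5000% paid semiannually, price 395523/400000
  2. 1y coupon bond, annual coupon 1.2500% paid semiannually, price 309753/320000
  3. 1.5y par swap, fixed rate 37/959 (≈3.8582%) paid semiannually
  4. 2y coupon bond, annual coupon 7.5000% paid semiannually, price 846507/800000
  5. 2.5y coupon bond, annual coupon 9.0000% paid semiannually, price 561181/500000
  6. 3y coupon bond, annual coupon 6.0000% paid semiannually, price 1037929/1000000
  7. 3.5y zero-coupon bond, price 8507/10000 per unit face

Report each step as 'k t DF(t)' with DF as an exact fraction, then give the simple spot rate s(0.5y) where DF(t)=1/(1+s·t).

1 1/2 4883/5000
2 1 9559/10000
3 3/2 1889/2000
4 2 9159/10000
5 5/2 9107/10000
6 3 8707/10000
7 7/2 8507/10000
s(0.5y) = (1/(4883/5000) − 1)/(1/2) = 234/4883 ≈ 4.7921%

step 1 [0.5y] bond c/2=1/80: DF=(395523/400000 − 1/80·(0))/(1+1/80) = 4883/5000 ≈ 0.976600
step 2 [1y] bond c/2=1/160: DF=(309753/320000 − 1/160·(0.976600))/(1+1/160) = 9559/10000 ≈ 0.955900
step 3 [1.5y] swap r/2=37/1918: DF=(1 − 37/1918·(0.976600+0.955900))/(1+37/1918) = 1889/2000 ≈ 0.944500
step 4 [2y] bond c/2=3/80: DF=(846507/800000 − 3/80·(0.976600+0.955900+0.944500))/(1+3/80) = 9159/10000 ≈ 0.915900
step 5 [2.5y] bond c/2=9/200: DF=(561181/500000 − 9/200·(0.976600+0.955900+0.944500+0.915900))/(1+9/200) = 9107/10000 ≈ 0.910700
step 6 [3y] bond c/2=3/100: DF=(1037929/1000000 − 3/100·(0.976600+0.955900+0.944500+0.915900+0.910700))/(1+3/100) = 8707/10000 ≈ 0.870700
step 7 [3.5y] zero: DF = P = 8507/10000 ≈ 0.850700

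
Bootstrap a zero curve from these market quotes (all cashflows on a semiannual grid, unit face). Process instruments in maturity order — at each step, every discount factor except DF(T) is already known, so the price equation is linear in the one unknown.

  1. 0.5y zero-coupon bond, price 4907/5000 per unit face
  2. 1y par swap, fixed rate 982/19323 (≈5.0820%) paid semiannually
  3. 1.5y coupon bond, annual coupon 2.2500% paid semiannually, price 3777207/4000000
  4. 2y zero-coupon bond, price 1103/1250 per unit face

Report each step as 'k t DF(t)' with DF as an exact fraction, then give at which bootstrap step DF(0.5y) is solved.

step 1 [0.5y] zero: DF = P = 4907/5000 ≈ 0.981400
step 2 [1y] swap r/2=491/19323: DF=(1 − 491/19323·(0.981400))/(1+491/19323) = 9509/10000 ≈ 0.950900
step 3 [1.5y] bond c/2=9/800: DF=(3777207/4000000 − 9/800·(0.981400+0.950900))/(1+9/800) = 9123/10000 ≈ 0.912300
step 4 [2y] zero: DF = P = 1103/1250 ≈ 0.882400

1 1/2 4907/5000
2 1 9509/10000
3 3/2 9123/10000
4 2 1103/1250
DF(0.5y) is solved at step 1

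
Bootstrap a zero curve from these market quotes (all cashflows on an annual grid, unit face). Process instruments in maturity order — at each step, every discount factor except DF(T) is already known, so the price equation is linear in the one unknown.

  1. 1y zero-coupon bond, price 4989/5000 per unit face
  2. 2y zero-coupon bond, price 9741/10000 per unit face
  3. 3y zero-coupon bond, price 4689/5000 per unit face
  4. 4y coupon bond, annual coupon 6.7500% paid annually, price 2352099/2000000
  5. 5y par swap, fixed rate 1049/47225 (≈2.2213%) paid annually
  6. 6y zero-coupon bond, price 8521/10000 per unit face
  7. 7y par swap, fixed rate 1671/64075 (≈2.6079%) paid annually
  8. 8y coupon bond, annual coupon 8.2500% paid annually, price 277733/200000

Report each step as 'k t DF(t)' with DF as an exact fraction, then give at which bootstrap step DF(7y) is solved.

1 1 4989/5000
2 2 9741/10000
3 3 4689/5000
4 4 9177/10000
5 5 8951/10000
6 6 8521/10000
7 7 8329/10000
8 8 1589/2000
DF(7y) is solved at step 7

step 1 [1y] zero: DF = P = 4989/5000 ≈ 0.997800
step 2 [2y] zero: DF = P = 9741/10000 ≈ 0.974100
step 3 [3y] zero: DF = P = 4689/5000 ≈ 0.937800
step 4 [4y] bond c/1=27/400: DF=(2352099/2000000 − 27/400·(0.997800+0.974100+0.937800))/(1+27/400) = 9177/10000 ≈ 0.917700
step 5 [5y] swap r/1=1049/47225: DF=(1 − 1049/47225·(0.997800+0.974100+0.937800+0.917700))/(1+1049/47225) = 8951/10000 ≈ 0.895100
step 6 [6y] zero: DF = P = 8521/10000 ≈ 0.852100
step 7 [7y] swap r/1=1671/64075: DF=(1 − 1671/64075·(0.997800+0.974100+0.937800+0.917700+0.895100+0.852100))/(1+1671/64075) = 8329/10000 ≈ 0.832900
step 8 [8y] bond c/1=33/400: DF=(277733/200000 − 33/400·(0.997800+0.974100+0.937800+0.917700+0.895100+0.852100+0.832900))/(1+33/400) = 1589/2000 ≈ 0.794500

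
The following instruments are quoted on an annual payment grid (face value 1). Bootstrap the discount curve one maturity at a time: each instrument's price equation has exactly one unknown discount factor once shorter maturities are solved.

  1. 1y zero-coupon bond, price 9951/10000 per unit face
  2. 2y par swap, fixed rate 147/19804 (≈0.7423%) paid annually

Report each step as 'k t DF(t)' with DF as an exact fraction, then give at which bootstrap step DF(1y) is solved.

step 1 [1y] zero: DF = P = 9951/10000 ≈ 0.995100
step 2 [2y] swap r/1=147/19804: DF=(1 − 147/19804·(0.995100))/(1+147/19804) = 9853/10000 ≈ 0.985300

1 1 9951/10000
2 2 9853/10000
DF(1y) is solved at step 1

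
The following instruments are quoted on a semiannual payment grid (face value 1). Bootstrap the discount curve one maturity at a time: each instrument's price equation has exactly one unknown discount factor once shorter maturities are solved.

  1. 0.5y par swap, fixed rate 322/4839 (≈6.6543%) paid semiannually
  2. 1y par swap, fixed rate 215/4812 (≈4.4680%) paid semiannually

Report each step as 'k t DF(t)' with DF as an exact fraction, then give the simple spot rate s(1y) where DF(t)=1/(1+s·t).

1 1/2 4839/5000
2 1 957/1000
s(1y) = (1/(957/1000) − 1)/(1) = 43/957 ≈ 4.4932%

step 1 [0.5y] swap r/2=161/4839: DF=(1 − 161/4839·(0))/(1+161/4839) = 4839/5000 ≈ 0.967800
step 2 [1y] swap r/2=215/9624: DF=(1 − 215/9624·(0.967800))/(1+215/9624) = 957/1000 ≈ 0.957000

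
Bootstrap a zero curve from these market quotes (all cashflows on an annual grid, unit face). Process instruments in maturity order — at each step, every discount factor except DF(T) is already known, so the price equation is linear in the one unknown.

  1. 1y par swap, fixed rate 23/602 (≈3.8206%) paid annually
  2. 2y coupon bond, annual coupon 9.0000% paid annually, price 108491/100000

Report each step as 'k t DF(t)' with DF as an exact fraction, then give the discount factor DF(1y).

1 1 602/625
2 2 4579/5000
DF(1y) = 602/625 ≈ 0.963200

step 1 [1y] swap r/1=23/602: DF=(1 − 23/602·(0))/(1+23/602) = 602/625 ≈ 0.963200
step 2 [2y] bond c/1=9/100: DF=(108491/100000 − 9/100·(0.963200))/(1+9/100) = 4579/5000 ≈ 0.915800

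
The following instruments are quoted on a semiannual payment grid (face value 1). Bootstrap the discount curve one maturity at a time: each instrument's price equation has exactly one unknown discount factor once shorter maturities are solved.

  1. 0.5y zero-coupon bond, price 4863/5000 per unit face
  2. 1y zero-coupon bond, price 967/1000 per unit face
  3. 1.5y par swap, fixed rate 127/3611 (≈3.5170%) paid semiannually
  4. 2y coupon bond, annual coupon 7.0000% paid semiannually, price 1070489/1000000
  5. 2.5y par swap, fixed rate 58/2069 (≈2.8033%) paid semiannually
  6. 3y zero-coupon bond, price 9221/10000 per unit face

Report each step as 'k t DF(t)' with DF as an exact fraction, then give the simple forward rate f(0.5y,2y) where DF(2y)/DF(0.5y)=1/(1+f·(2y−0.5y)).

step 1 [0.5y] zero: DF = P = 4863/5000 ≈ 0.972600
step 2 [1y] zero: DF = P = 967/1000 ≈ 0.967000
step 3 [1.5y] swap r/2=127/7222: DF=(1 − 127/7222·(0.972600+0.967000))/(1+127/7222) = 2373/2500 ≈ 0.949200
step 4 [2y] bond c/2=7/200: DF=(1070489/1000000 − 7/200·(0.972600+0.967000+0.949200))/(1+7/200) = 4683/5000 ≈ 0.936600
step 5 [2.5y] swap r/2=29/2069: DF=(1 − 29/2069·(0.972600+0.967000+0.949200+0.936600))/(1+29/2069) = 9333/10000 ≈ 0.933300
step 6 [3y] zero: DF = P = 9221/10000 ≈ 0.922100

1 1/2 4863/5000
2 1 967/1000
3 3/2 2373/2500
4 2 4683/5000
5 5/2 9333/10000
6 3 9221/10000
f(0.5y,2y) = ((4863/5000)/(4683/5000) − 1)/(3/2) = 40/1561 ≈ 2.5625%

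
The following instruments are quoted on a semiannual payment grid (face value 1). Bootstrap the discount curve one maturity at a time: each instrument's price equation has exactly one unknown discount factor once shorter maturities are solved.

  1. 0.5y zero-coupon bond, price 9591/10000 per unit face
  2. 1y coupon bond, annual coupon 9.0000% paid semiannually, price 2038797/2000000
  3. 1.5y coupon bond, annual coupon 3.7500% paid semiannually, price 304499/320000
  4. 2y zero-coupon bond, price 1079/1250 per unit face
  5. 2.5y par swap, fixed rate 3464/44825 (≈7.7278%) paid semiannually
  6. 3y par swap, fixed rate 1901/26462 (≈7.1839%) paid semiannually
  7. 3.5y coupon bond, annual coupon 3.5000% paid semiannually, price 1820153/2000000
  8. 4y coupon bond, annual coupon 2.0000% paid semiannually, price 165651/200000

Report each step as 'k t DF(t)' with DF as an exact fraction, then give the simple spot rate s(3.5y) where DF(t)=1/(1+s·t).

step 1 [0.5y] zero: DF = P = 9591/10000 ≈ 0.959100
step 2 [1y] bond c/2=9/200: DF=(2038797/2000000 − 9/200·(0.959100))/(1+9/200) = 4671/5000 ≈ 0.934200
step 3 [1.5y] bond c/2=3/160: DF=(304499/320000 − 3/160·(0.959100+0.934200))/(1+3/160) = 562/625 ≈ 0.899200
step 4 [2y] zero: DF = P = 1079/1250 ≈ 0.863200
step 5 [2.5y] swap r/2=1732/44825: DF=(1 − 1732/44825·(0.959100+0.934200+0.899200+0.863200))/(1+1732/44825) = 2067/2500 ≈ 0.826800
step 6 [3y] swap r/2=1901/52924: DF=(1 − 1901/52924·(0.959100+0.934200+0.899200+0.863200+0.826800))/(1+1901/52924) = 8099/10000 ≈ 0.809900
step 7 [3.5y] bond c/2=7/400: DF=(1820153/2000000 − 7/400·(0.959100+0.934200+0.899200+0.863200+0.826800+0.809900))/(1+7/400) = 4017/5000 ≈ 0.803400
step 8 [4y] bond c/2=1/100: DF=(165651/200000 − 1/100·(0.959100+0.934200+0.899200+0.863200+0.826800+0.809900+0.803400))/(1+1/100) = 7597/10000 ≈ 0.759700

1 1/2 9591/10000
2 1 4671/5000
3 3/2 562/625
4 2 1079/1250
5 5/2 2067/2500
6 3 8099/10000
7 7/2 4017/5000
8 4 7597/10000
s(3.5y) = (1/(4017/5000) − 1)/(7/2) = 1966/28119 ≈ 6.9917%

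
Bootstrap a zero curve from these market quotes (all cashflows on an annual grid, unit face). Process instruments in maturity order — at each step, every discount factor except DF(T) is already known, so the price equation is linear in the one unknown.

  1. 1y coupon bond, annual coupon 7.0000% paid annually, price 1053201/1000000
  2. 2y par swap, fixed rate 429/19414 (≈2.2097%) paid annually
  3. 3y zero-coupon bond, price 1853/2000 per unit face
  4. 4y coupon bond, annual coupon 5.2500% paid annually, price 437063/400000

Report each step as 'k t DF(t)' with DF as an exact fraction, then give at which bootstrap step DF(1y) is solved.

1 1 9843/10000
2 2 9571/10000
3 3 1853/2000
4 4 8951/10000
DF(1y) is solved at step 1

step 1 [1y] bond c/1=7/100: DF=(1053201/1000000 − 7/100·(0))/(1+7/100) = 9843/10000 ≈ 0.984300
step 2 [2y] swap r/1=429/19414: DF=(1 − 429/19414·(0.984300))/(1+429/19414) = 9571/10000 ≈ 0.957100
step 3 [3y] zero: DF = P = 1853/2000 ≈ 0.926500
step 4 [4y] bond c/1=21/400: DF=(437063/400000 − 21/400·(0.984300+0.957100+0.926500))/(1+21/400) = 8951/10000 ≈ 0.895100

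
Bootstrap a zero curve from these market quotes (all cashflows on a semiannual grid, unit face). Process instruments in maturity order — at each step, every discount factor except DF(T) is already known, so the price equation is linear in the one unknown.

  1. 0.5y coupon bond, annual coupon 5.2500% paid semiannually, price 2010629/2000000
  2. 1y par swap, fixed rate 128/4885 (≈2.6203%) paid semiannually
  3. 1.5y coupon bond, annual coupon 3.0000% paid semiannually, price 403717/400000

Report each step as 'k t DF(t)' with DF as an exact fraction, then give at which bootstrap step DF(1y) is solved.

1 1/2 2449/2500
2 1 609/625
3 3/2 1931/2000
DF(1y) is solved at step 2

step 1 [0.5y] bond c/2=21/800: DF=(2010629/2000000 − 21/800·(0))/(1+21/800) = 2449/2500 ≈ 0.979600
step 2 [1y] swap r/2=64/4885: DF=(1 − 64/4885·(0.979600))/(1+64/4885) = 609/625 ≈ 0.974400
step 3 [1.5y] bond c/2=3/200: DF=(403717/400000 − 3/200·(0.979600+0.974400))/(1+3/200) = 1931/2000 ≈ 0.965500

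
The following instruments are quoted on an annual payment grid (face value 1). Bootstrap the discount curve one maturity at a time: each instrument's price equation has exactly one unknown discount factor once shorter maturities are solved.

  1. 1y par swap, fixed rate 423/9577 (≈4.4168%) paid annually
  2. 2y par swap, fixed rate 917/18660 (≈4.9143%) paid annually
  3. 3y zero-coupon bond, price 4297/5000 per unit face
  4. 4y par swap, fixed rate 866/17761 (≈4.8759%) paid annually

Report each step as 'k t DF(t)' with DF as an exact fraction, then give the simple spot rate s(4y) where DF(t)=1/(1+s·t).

step 1 [1y] swap r/1=423/9577: DF=(1 − 423/9577·(0))/(1+423/9577) = 9577/10000 ≈ 0.957700
step 2 [2y] swap r/1=917/18660: DF=(1 − 917/18660·(0.957700))/(1+917/18660) = 9083/10000 ≈ 0.908300
step 3 [3y] zero: DF = P = 4297/5000 ≈ 0.859400
step 4 [4y] swap r/1=866/17761: DF=(1 − 866/17761·(0.957700+0.908300+0.859400))/(1+866/17761) = 2067/2500 ≈ 0.826800

1 1 9577/10000
2 2 9083/10000
3 3 4297/5000
4 4 2067/2500
s(4y) = (1/(2067/2500) − 1)/(4) = 433/8268 ≈ 5.2371%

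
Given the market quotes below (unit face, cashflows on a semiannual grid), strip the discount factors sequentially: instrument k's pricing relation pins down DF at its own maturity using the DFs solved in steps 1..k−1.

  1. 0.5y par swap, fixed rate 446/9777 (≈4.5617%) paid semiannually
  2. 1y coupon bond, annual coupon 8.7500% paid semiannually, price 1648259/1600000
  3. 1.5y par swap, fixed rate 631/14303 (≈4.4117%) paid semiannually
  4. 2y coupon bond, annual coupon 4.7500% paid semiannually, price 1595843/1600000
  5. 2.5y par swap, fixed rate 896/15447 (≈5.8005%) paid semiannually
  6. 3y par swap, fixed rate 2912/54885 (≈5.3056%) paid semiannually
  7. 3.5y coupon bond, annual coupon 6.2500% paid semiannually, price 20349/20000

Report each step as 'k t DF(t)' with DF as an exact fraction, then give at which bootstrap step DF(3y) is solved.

1 1/2 9777/10000
2 1 473/500
3 3/2 9369/10000
4 2 9079/10000
5 5/2 541/625
6 3 534/625
7 7/2 8203/10000
DF(3y) is solved at step 6

step 1 [0.5y] swap r/2=223/9777: DF=(1 − 223/9777·(0))/(1+223/9777) = 9777/10000 ≈ 0.977700
step 2 [1y] bond c/2=7/160: DF=(1648259/1600000 − 7/160·(0.977700))/(1+7/160) = 473/500 ≈ 0.946000
step 3 [1.5y] swap r/2=631/28606: DF=(1 − 631/28606·(0.977700+0.946000))/(1+631/28606) = 9369/10000 ≈ 0.936900
step 4 [2y] bond c/2=19/800: DF=(1595843/1600000 − 19/800·(0.977700+0.946000+0.936900))/(1+19/800) = 9079/10000 ≈ 0.907900
step 5 [2.5y] swap r/2=448/15447: DF=(1 − 448/15447·(0.977700+0.946000+0.936900+0.907900))/(1+448/15447) = 541/625 ≈ 0.865600
step 6 [3y] swap r/2=1456/54885: DF=(1 − 1456/54885·(0.977700+0.946000+0.936900+0.907900+0.865600))/(1+1456/54885) = 534/625 ≈ 0.854400
step 7 [3.5y] bond c/2=1/32: DF=(20349/20000 − 1/32·(0.977700+0.946000+0.936900+0.907900+0.865600+0.854400))/(1+1/32) = 8203/10000 ≈ 0.820300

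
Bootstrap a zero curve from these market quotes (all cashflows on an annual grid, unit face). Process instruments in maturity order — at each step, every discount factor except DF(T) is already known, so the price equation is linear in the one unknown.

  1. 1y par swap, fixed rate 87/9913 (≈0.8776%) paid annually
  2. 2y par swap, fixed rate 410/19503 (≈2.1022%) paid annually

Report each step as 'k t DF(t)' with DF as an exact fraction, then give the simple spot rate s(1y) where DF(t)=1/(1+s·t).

1 1 9913/10000
2 2 959/1000
s(1y) = (1/(9913/10000) − 1)/(1) = 87/9913 ≈ 0.8776%

step 1 [1y] swap r/1=87/9913: DF=(1 − 87/9913·(0))/(1+87/9913) = 9913/10000 ≈ 0.991300
step 2 [2y] swap r/1=410/19503: DF=(1 − 410/19503·(0.991300))/(1+410/19503) = 959/1000 ≈ 0.959000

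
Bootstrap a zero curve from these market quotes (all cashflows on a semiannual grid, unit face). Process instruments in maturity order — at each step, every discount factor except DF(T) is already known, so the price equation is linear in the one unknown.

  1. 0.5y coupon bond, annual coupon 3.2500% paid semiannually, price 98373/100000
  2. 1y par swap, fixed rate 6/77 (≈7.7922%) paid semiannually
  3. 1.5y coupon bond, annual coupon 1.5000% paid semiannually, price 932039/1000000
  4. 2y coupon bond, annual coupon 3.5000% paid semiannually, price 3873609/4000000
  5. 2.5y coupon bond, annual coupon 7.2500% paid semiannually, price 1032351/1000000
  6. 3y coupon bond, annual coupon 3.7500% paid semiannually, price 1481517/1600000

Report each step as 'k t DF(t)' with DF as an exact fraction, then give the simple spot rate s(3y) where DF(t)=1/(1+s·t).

1 1/2 121/125
2 1 4631/5000
3 3/2 911/1000
4 2 1807/2000
5 5/2 1733/2000
6 3 8247/10000
s(3y) = (1/(8247/10000) − 1)/(3) = 1753/24741 ≈ 7.0854%

step 1 [0.5y] bond c/2=13/800: DF=(98373/100000 − 13/800·(0))/(1+13/800) = 121/125 ≈ 0.968000
step 2 [1y] swap r/2=3/77: DF=(1 − 3/77·(0.968000))/(1+3/77) = 4631/5000 ≈ 0.926200
step 3 [1.5y] bond c/2=3/400: DF=(932039/1000000 − 3/400·(0.968000+0.926200))/(1+3/400) = 911/1000 ≈ 0.911000
step 4 [2y] bond c/2=7/400: DF=(3873609/4000000 − 7/400·(0.968000+0.926200+0.911000))/(1+7/400) = 1807/2000 ≈ 0.903500
step 5 [2.5y] bond c/2=29/800: DF=(1032351/1000000 − 29/800·(0.968000+0.926200+0.911000+0.903500))/(1+29/800) = 1733/2000 ≈ 0.866500
step 6 [3y] bond c/2=3/160: DF=(1481517/1600000 − 3/160·(0.968000+0.926200+0.911000+0.903500+0.866500))/(1+3/160) = 8247/10000 ≈ 0.824700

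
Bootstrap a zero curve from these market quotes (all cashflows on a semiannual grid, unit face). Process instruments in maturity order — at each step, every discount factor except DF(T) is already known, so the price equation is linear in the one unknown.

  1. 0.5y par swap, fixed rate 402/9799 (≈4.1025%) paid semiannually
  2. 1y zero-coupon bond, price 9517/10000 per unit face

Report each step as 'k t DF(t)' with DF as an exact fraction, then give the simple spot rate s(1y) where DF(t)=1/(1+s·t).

step 1 [0.5y] swap r/2=201/9799: DF=(1 − 201/9799·(0))/(1+201/9799) = 9799/10000 ≈ 0.979900
step 2 [1y] zero: DF = P = 9517/10000 ≈ 0.951700

1 1/2 9799/10000
2 1 9517/10000
s(1y) = (1/(9517/10000) − 1)/(1) = 483/9517 ≈ 5.0751%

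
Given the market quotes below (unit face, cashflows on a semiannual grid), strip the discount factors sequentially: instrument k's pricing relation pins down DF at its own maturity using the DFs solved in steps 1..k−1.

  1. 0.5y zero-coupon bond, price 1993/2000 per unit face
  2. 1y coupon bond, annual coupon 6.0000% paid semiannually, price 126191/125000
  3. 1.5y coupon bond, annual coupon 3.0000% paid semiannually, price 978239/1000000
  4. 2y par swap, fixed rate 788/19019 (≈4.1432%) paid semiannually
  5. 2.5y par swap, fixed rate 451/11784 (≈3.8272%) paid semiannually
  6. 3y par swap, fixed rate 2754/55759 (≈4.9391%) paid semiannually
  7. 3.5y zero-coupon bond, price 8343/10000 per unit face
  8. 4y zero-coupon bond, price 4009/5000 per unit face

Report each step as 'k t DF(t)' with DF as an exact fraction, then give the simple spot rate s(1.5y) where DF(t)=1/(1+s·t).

1 1/2 1993/2000
2 1 9511/10000
3 3/2 187/200
4 2 2303/2500
5 5/2 4549/5000
6 3 8623/10000
7 7/2 8343/10000
8 4 4009/5000
s(1.5y) = (1/(187/200) − 1)/(3/2) = 26/561 ≈ 4.6346%

step 1 [0.5y] zero: DF = P = 1993/2000 ≈ 0.996500
step 2 [1y] bond c/2=3/100: DF=(126191/125000 − 3/100·(0.996500))/(1+3/100) = 9511/10000 ≈ 0.951100
step 3 [1.5y] bond c/2=3/200: DF=(978239/1000000 − 3/200·(0.996500+0.951100))/(1+3/200) = 187/200 ≈ 0.935000
step 4 [2y] swap r/2=394/19019: DF=(1 − 394/19019·(0.996500+0.951100+0.935000))/(1+394/19019) = 2303/2500 ≈ 0.921200
step 5 [2.5y] swap r/2=451/23568: DF=(1 − 451/23568·(0.996500+0.951100+0.935000+0.921200))/(1+451/23568) = 4549/5000 ≈ 0.909800
step 6 [3y] swap r/2=1377/55759: DF=(1 − 1377/55759·(0.996500+0.951100+0.935000+0.921200+0.909800))/(1+1377/55759) = 8623/10000 ≈ 0.862300
step 7 [3.5y] zero: DF = P = 8343/10000 ≈ 0.834300
step 8 [4y] zero: DF = P = 4009/5000 ≈ 0.801800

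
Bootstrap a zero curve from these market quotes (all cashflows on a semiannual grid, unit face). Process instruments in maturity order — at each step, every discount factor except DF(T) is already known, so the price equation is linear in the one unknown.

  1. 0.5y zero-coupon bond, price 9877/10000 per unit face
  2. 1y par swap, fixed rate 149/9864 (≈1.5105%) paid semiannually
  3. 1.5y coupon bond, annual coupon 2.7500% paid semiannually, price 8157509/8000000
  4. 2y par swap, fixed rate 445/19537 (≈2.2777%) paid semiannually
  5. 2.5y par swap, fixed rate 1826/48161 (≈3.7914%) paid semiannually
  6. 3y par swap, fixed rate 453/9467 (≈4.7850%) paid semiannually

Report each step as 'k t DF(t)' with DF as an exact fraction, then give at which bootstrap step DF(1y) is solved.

step 1 [0.5y] zero: DF = P = 9877/10000 ≈ 0.987700
step 2 [1y] swap r/2=149/19728: DF=(1 − 149/19728·(0.987700))/(1+149/19728) = 9851/10000 ≈ 0.985100
step 3 [1.5y] bond c/2=11/800: DF=(8157509/8000000 − 11/800·(0.987700+0.985100))/(1+11/800) = 9791/10000 ≈ 0.979100
step 4 [2y] swap r/2=445/39074: DF=(1 − 445/39074·(0.987700+0.985100+0.979100))/(1+445/39074) = 1911/2000 ≈ 0.955500
step 5 [2.5y] swap r/2=913/48161: DF=(1 − 913/48161·(0.987700+0.985100+0.979100+0.955500))/(1+913/48161) = 9087/10000 ≈ 0.908700
step 6 [3y] swap r/2=453/18934: DF=(1 − 453/18934·(0.987700+0.985100+0.979100+0.955500+0.908700))/(1+453/18934) = 8641/10000 ≈ 0.864100

1 1/2 9877/10000
2 1 9851/10000
3 3/2 9791/10000
4 2 1911/2000
5 5/2 9087/10000
6 3 8641/10000
DF(1y) is solved at step 2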